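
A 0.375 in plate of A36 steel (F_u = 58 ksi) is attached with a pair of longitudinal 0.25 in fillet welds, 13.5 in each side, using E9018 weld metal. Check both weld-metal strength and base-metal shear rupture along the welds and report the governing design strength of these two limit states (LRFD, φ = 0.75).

E90XX → F_EXX = 90 ksi.
t_e = 0.707 × 0.25 = 0.1767 in; L = 27 in.
Weld metal: φR_n = 0.75 × 0.6 × 90 × 0.1767 × 27 = 193.3 kips.
Base metal (shear rupture): φR_n = 0.75 × 0.6 × 58 × 0.375 × 27 = 264.3 kips.
Governing: weld metal.

φR_n ≈ 193 kips (weld metal governs)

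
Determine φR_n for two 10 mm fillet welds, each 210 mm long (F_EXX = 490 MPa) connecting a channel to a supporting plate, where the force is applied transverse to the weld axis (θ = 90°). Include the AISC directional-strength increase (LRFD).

φR_n ≈ 982 kN

t_e = 0.707 × 10 = 7.07 mm; A_we = 7.07 × 420 = 2969 mm².
Directional factor: 1.0 + 0.5 sin^1.5(90°) = 1.5.
F_nw = 0.6 × 490 × 1.5 = 441 MPa.
φR_n = 0.75 × 441 × 2969 × 10⁻³ = 982.1 kN.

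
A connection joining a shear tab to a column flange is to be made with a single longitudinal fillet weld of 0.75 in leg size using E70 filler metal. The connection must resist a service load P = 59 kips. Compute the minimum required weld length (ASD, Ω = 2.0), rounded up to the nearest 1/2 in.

E70XX → F_EXX = 70 ksi.
Throat t_e = 0.707 × 0.75 = 0.5302 in.
r_n/Ω = (0.6 × 70 × 0.5302) / 2.0 = 11.14 kip/in.
L_req = P / (r_n/Ω) = 59 / 11.14 = 5.298 in total.
Round up → use L = 5.5 in.

L = 5.5 in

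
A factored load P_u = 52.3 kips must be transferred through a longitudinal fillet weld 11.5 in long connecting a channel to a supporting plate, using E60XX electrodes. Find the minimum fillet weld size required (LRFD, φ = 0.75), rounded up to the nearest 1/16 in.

E60XX → F_EXX = 60 ksi.
Total weld length L = 11.5 in.
Required throat t_e = P_u / (φ × 0.6 F_EXX × L) = 52.3 / (0.75 × 0.6 × 60 × 11.5) = 0.1684 in.
Required leg w = t_e / 0.707 = 0.2382 in → use 1/4 in.

w = 1/4 in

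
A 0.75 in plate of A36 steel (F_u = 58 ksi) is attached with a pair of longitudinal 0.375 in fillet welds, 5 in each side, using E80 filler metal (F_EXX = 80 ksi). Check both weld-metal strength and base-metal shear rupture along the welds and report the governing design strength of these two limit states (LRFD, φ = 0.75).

φR_n ≈ 95.4 kips (weld metal governs)

t_e = 0.707 × 0.375 = 0.2651 in; L = 10 in.
Weld metal: φR_n = 0.75 × 0.6 × 80 × 0.2651 × 10 = 95.44 kips.
Base metal (shear rupture): φR_n = 0.75 × 0.6 × 58 × 0.75 × 10 = 195.8 kips.
Governing: weld metal.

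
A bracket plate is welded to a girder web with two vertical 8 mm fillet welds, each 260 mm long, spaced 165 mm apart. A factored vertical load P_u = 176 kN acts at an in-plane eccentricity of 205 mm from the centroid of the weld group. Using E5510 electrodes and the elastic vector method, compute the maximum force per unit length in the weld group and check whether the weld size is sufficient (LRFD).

E55XX → F_EXX = 550 MPa.
Total weld length L_w = 520 mm. Treat welds as unit-width lines.
Polar moment about centroid: J = 2[d³/12 + d(b/2)²] = 2[260³/12 + 260×82.5²] = 6469000 mm³.
Direct shear f_v = P/L_w = 176×10³ / 520 = 338.5 N/mm (vertical).
Torsion M = P·e = 176×10³ × 205 = 36080000 N·mm.
Critical point at (x, y) = (82.5, 130) from centroid. f_tx = M·y/J = 725.1 N/mm; f_ty = M·x/J = 460.2 N/mm.
Resultant f_max = √[f_tx² + (f_v + f_ty)²] = √[725.1² + (338.5 + 460.2)²] = 1079 N/mm.
Capacity per unit length: φr_n = 0.75 × 0.6 × 550 × (0.707 × 8) = 1400 N/mm.
1079 ≤ 1400 → adequate.

f_max ≈ 1080 N/mm; adequate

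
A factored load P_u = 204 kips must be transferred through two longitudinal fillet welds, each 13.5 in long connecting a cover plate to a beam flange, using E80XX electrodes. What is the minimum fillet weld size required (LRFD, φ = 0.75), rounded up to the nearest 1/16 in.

E80XX → F_EXX = 80 ksi.
Total weld length L = 27 in.
Required throat t_e = P_u / (φ × 0.6 F_EXX × L) = 204 / (0.75 × 0.6 × 80 × 27) = 0.2099 in.
Required leg w = t_e / 0.707 = 0.2969 in → use 5/16 in.

w = 5/16 in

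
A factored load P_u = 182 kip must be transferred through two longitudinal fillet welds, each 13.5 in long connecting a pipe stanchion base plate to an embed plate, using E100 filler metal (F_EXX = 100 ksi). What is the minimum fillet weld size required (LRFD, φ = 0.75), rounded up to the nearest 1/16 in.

Total weld length L = 27 in.
Required throat t_e = P_u / (φ × 0.6 F_EXX × L) = 182 / (0.75 × 0.6 × 100 × 27) = 0.1498 in.
Required leg w = t_e / 0.707 = 0.2119 in → use 1/4 in.

w = 1/4 in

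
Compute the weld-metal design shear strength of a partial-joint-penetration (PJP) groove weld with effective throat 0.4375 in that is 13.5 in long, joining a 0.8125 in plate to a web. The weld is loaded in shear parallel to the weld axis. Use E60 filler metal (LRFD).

φR_n ≈ 159 kip

E60XX → F_EXX = 60 ksi.
Effective throat (given) t_e = 0.4375 in.
A_we = 0.4375 × 13.5 = 5.906 in².
F_nw = 0.6 F_EXX = 36 ksi.
φR_n = 0.75 × 36 × 5.906 = 159.5 kip.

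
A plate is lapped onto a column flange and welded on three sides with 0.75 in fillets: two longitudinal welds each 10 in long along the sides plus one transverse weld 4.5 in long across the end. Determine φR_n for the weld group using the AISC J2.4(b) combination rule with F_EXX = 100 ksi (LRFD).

t_e = 0.707 × 0.75 = 0.5302 in.
R_nwl = 0.6 × 100 × 0.5302 × 20 = 636.3 kip (longitudinal, 2 welds).
R_nwt = 0.6 × 100 × 0.5302 × 4.5 = 143.2 kip (transverse, base value).
(i) R_nwl + R_nwt = 779.5 kip; (ii) 0.85 R_nwl + 1.5 R_nwt = 755.6 kip.
R_n = max = 779.5 kip [governs: (i)]; φR_n = 584.6 kip.

φR_n ≈ 585 kip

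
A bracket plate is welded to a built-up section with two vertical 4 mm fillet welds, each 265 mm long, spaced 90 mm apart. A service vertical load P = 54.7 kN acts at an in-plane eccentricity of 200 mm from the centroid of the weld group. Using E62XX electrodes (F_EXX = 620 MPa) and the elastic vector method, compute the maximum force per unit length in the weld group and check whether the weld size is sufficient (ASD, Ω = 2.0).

Total weld length L_w = 530 mm. Treat welds as unit-width lines.
Polar moment about centroid: J = 2[d³/12 + d(b/2)²] = 2[265³/12 + 265×45²] = 4175000 mm³.
Direct shear f_v = P/L_w = 54.7×10³ / 530 = 103.2 N/mm (vertical).
Torsion M = P·e = 54.7×10³ × 200 = 10940000 N·mm.
Critical point at (x, y) = (45, 132.5) from centroid. f_tx = M·y/J = 347.2 N/mm; f_ty = M·x/J = 117.9 N/mm.
Resultant f_max = √[f_tx² + (f_v + f_ty)²] = √[347.2² + (103.2 + 117.9)²] = 411.6 N/mm.
Capacity per unit length: r_n/Ω = (1/2.0) × 0.6 × 620 × (0.707 × 4) = 526 N/mm.
411.6 ≤ 526 → adequate.

f_max ≈ 412 N/mm; adequate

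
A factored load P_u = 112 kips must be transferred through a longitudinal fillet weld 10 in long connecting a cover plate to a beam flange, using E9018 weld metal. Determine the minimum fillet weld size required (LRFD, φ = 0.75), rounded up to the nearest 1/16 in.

w = 7/16 in

E90XX → F_EXX = 90 ksi.
Total weld length L = 10 in.
Required throat t_e = P_u / (φ × 0.6 F_EXX × L) = 112 / (0.75 × 0.6 × 90 × 10) = 0.2765 in.
Required leg w = t_e / 0.707 = 0.3912 in → use 7/16 in.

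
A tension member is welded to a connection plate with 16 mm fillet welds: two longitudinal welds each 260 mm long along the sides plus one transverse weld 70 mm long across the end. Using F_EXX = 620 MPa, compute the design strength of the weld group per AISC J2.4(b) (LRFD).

φR_n ≈ 1860 kN

t_e = 0.707 × 16 = 11.31 mm.
R_nwl = 0.6 × 620 × 11.31 × 520 × 10⁻³ = 2188 kN (longitudinal, 2 welds).
R_nwt = 0.6 × 620 × 11.31 × 70 × 10⁻³ = 294.6 kN (transverse, base value).
(i) R_nwl + R_nwt = 2483 kN; (ii) 0.85 R_nwl + 1.5 R_nwt = 2302 kN.
R_n = max = 2483 kN [governs: (i)]; φR_n = 1862 kN.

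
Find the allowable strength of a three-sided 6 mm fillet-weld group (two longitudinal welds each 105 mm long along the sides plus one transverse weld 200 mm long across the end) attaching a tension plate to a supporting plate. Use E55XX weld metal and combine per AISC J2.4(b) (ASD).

R_n/Ω ≈ 335 kN

E55XX → F_EXX = 550 MPa.
t_e = 0.707 × 6 = 4.242 mm.
R_nwl = 0.6 × 550 × 4.242 × 210 × 10⁻³ = 294 kN (longitudinal, 2 welds).
R_nwt = 0.6 × 550 × 4.242 × 200 × 10⁻³ = 280 kN (transverse, base value).
(i) R_nwl + R_nwt = 573.9 kN; (ii) 0.85 R_nwl + 1.5 R_nwt = 669.8 kN.
R_n = max = 669.8 kN [governs: (ii)]; R_n/Ω = 334.9 kN.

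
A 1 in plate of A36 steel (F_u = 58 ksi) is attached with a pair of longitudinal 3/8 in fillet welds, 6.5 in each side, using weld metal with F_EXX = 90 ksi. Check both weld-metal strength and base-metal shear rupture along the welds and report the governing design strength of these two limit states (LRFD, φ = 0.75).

φR_n ≈ 140 kip (weld metal governs)

t_e = 0.707 × 0.375 = 0.2651 in; L = 13 in.
Weld metal: φR_n = 0.75 × 0.6 × 90 × 0.2651 × 13 = 139.6 kip.
Base metal (shear rupture): φR_n = 0.75 × 0.6 × 58 × 1 × 13 = 339.3 kip.
Governing: weld metal.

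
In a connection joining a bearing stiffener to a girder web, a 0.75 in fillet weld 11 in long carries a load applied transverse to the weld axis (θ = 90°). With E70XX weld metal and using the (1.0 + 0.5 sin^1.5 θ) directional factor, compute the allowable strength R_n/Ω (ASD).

R_n/Ω ≈ 184 kip

E70XX → F_EXX = 70 ksi.
t_e = 0.707 × 0.75 = 0.5302 in; A_we = 0.5302 × 11 = 5.833 in².
Directional factor: 1.0 + 0.5 sin^1.5(90°) = 1.5.
F_nw = 0.6 × 70 × 1.5 = 63 ksi.
R_n/Ω = (63 × 5.833) / 2.0 = 183.7 kip.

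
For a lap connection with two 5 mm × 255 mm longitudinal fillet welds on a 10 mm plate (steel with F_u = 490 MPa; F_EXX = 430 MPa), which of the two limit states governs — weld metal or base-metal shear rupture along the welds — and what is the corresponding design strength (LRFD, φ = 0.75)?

φR_n ≈ 349 kN (weld metal governs)

t_e = 0.707 × 5 = 3.535 mm; L = 510 mm.
Weld metal: φR_n = 0.75 × 0.6 × 430 × 3.535 × 510 × 10⁻³ = 348.9 kN.
Base metal (shear rupture): φR_n = 0.75 × 0.6 × 490 × 10 × 510 × 10⁻³ = 1125 kN.
Governing: weld metal.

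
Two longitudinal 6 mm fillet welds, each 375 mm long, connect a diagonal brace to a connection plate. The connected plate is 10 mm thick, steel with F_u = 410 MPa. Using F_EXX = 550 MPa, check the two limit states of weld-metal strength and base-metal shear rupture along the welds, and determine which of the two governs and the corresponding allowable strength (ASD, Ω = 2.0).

t_e = 0.707 × 6 = 4.242 mm; L = 750 mm.
Weld metal: R_n/Ω = (1/2.0) × 0.6 × 550 × 4.242 × 750 × 10⁻³ = 524.9 kN.
Base metal (shear rupture): R_n/Ω = (1/2.0) × 0.6 × 410 × 10 × 750 × 10⁻³ = 922.5 kN.
Governing: weld metal.

R_n/Ω ≈ 525 kN (weld metal governs)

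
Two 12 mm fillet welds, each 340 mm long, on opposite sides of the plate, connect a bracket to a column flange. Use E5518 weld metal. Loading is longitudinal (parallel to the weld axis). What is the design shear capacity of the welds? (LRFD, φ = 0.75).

E55XX → F_EXX = 550 MPa.
Effective throat t_e = 0.707 × 12 = 8.484 mm.
Total length L = 680 mm; A_we = 8.484 × 680 = 5769 mm².
F_nw = 0.6 F_EXX = 0.6 × 550 = 330 MPa.
φR_n = 0.75 × 330 × 5769 × 10⁻³ = 1428 kN.

φR_n ≈ 1430 kN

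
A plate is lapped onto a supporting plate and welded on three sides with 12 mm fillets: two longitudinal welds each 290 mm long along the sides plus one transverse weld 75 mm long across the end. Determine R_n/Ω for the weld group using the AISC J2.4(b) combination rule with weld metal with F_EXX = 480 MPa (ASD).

R_n/Ω ≈ 800 kN

t_e = 0.707 × 12 = 8.484 mm.
R_nwl = 0.6 × 480 × 8.484 × 580 × 10⁻³ = 1417 kN (longitudinal, 2 welds).
R_nwt = 0.6 × 480 × 8.484 × 75 × 10⁻³ = 183.3 kN (transverse, base value).
(i) R_nwl + R_nwt = 1600 kN; (ii) 0.85 R_nwl + 1.5 R_nwt = 1479 kN.
R_n = max = 1600 kN [governs: (i)]; R_n/Ω = 800.2 kN.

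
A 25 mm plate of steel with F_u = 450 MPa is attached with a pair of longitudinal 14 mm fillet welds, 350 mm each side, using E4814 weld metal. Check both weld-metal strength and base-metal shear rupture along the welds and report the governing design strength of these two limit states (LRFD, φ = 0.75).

E48XX → F_EXX = 480 MPa.
t_e = 0.707 × 14 = 9.898 mm; L = 700 mm.
Weld metal: φR_n = 0.75 × 0.6 × 480 × 9.898 × 700 × 10⁻³ = 1497 kN.
Base metal (shear rupture): φR_n = 0.75 × 0.6 × 450 × 25 × 700 × 10⁻³ = 3544 kN.
Governing: weld metal.

φR_n ≈ 1500 kN (weld metal governs)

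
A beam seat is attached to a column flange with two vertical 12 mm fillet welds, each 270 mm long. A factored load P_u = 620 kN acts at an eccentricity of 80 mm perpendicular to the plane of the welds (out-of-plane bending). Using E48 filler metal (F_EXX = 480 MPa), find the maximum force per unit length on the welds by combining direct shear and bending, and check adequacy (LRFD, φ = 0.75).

f_max ≈ 2340 N/mm; NOT adequate

L_w = 2 × 270 = 540 mm; section modulus (unit throat) S = 2 × L²/6 = 24300 mm².
Direct shear f_v = P/L_w = 620×10³/540 = 1148 N/mm.
Moment M = P × e = 620×10³ × 80 = 49600000 N·mm; bending f_b = M/S = 2041 N/mm.
f_max = √(f_v² + f_b²) = √(1148² + 2041²) = 2342 N/mm.
φr_n = 0.75 × 0.6 × 480 × (0.707 × 12) = 1833 N/mm → NOT adequate.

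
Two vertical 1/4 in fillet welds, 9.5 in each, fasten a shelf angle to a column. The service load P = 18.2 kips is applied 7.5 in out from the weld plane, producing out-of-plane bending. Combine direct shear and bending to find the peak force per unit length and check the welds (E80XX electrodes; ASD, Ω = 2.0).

f_max ≈ 4.64 kip/in; NOT adequate

E80XX → F_EXX = 80 ksi.
L_w = 2 × 9.5 = 19 in; section modulus (unit throat) S = 2 × L²/6 = 30.08 in².
Direct shear f_v = P/L_w = 18.2/19 = 0.9579 kip/in.
Moment M = P × e = 18.2 × 7.5 = 136.5 kip·in; bending f_b = M/S = 4.537 kip/in.
f_max = √(f_v² + f_b²) = √(0.9579² + 4.537²) = 4.637 kip/in.
r_n/Ω = (1/2.0) × 0.6 × 80 × (0.707 × 0.25) = 4.242 kip/in → NOT adequate.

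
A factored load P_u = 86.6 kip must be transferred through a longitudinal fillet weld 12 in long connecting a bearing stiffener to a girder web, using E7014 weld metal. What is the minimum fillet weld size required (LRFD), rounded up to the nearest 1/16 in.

w = 3/8 in

E70XX → F_EXX = 70 ksi.
Total weld length L = 12 in.
Required throat t_e = P_u / (φ × 0.6 F_EXX × L) = 86.6 / (0.75 × 0.6 × 70 × 12) = 0.2291 in.
Required leg w = t_e / 0.707 = 0.324 in → use 3/8 in.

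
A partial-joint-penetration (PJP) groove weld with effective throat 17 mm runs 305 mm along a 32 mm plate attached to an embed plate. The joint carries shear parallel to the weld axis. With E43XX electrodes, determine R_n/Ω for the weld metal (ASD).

R_n/Ω ≈ 669 kN

E43XX → F_EXX = 430 MPa.
Effective throat (given) t_e = 17 mm.
A_we = 17 × 305 = 5185 mm².
F_nw = 0.6 F_EXX = 258 MPa.
R_n/Ω = (258 × 5185) / 2.0 × 10⁻³ = 668.9 kN.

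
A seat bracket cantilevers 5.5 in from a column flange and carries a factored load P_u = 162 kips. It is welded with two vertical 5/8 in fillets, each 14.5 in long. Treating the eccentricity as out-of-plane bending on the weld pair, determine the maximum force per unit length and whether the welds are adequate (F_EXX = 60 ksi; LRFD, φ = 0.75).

L_w = 2 × 14.5 = 29 in; section modulus (unit throat) S = 2 × L²/6 = 70.08 in².
Direct shear f_v = P/L_w = 162/29 = 5.586 kip/in.
Moment M = P × e = 162 × 5.5 = 891 kip·in; bending f_b = M/S = 12.71 kip/in.
f_max = √(f_v² + f_b²) = √(5.586² + 12.71²) = 13.89 kip/in.
φr_n = 0.75 × 0.6 × 60 × (0.707 × 0.625) = 11.93 kip/in → NOT adequate.

f_max ≈ 13.9 kip/in; NOT adequate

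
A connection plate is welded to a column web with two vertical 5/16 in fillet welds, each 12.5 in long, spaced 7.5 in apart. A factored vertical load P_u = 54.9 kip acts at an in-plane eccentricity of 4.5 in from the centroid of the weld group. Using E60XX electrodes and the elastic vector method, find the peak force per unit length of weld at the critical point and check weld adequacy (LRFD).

f_max ≈ 4.23 kip/in; adequate

E60XX → F_EXX = 60 ksi.
Total weld length L_w = 25 in. Treat welds as unit-width lines.
Polar moment about centroid: J = 2[d³/12 + d(b/2)²] = 2[12.5³/12 + 12.5×3.75²] = 677.1 in³.
Direct shear f_v = P/L_w = 54.9 / 25 = 2.196 kip/in (vertical).
Torsion M = P·e = 54.9 × 4.5 = 247.05 kip·in.
Critical point at (x, y) = (3.75, 6.25) from centroid. f_tx = M·y/J = 2.28 kip/in; f_ty = M·x/J = 1.368 kip/in.
Resultant f_max = √[f_tx² + (f_v + f_ty)²] = √[2.28² + (2.196 + 1.368)²] = 4.231 kip/in.
Capacity per unit length: φr_n = 0.75 × 0.6 × 60 × (0.707 × 0.3125) = 5.965 kip/in.
4.231 ≤ 5.965 → adequate.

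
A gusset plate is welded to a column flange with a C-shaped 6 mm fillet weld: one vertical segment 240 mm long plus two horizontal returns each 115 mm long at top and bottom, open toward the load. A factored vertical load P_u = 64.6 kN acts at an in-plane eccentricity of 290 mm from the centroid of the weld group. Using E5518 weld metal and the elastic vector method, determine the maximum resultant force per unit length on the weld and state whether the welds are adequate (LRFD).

E55XX → F_EXX = 550 MPa.
Total weld length L_w = 470 mm. Treat welds as unit-width lines.
Centroid: x̄ = 2×115×57.5 / 470 = 28.14 mm from the vertical weld.
Polar moment about centroid: J = I_x + I_y = [240³/12 + 2×115×120²] + [240×28.14² + 2(115³/12 + 115×29.36²)] = 5106000 mm³.
Direct shear f_v = P/L_w = 64.6×10³ / 470 = 137.4 N/mm (vertical).
Torsion M = P·e = 64.6×10³ × 290 = 18734000 N·mm.
Critical point at (x, y) = (86.86, 120) from centroid. f_tx = M·y/J = 440.3 N/mm; f_ty = M·x/J = 318.7 N/mm.
Resultant f_max = √[f_tx² + (f_v + f_ty)²] = √[440.3² + (137.4 + 318.7)²] = 634 N/mm.
Capacity per unit length: φr_n = 0.75 × 0.6 × 550 × (0.707 × 6) = 1050 N/mm.
634 ≤ 1050 → adequate.

f_max ≈ 634 N/mm; adequate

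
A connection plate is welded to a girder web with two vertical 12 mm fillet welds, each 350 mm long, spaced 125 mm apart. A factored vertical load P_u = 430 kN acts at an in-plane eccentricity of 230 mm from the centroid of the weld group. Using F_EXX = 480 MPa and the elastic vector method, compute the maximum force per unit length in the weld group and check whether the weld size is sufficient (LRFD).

f_max ≈ 2150 N/mm; NOT adequate

Total weld length L_w = 700 mm. Treat welds as unit-width lines.
Polar moment about centroid: J = 2[d³/12 + d(b/2)²] = 2[350³/12 + 350×62.5²] = 9880000 mm³.
Direct shear f_v = P/L_w = 430×10³ / 700 = 614.3 N/mm (vertical).
Torsion M = P·e = 430×10³ × 230 = 98900000 N·mm.
Critical point at (x, y) = (62.5, 175) from centroid. f_tx = M·y/J = 1752 N/mm; f_ty = M·x/J = 625.6 N/mm.
Resultant f_max = √[f_tx² + (f_v + f_ty)²] = √[1752² + (614.3 + 625.6)²] = 2146 N/mm.
Capacity per unit length: φr_n = 0.75 × 0.6 × 480 × (0.707 × 12) = 1833 N/mm.
2146 > 1833 → NOT adequate.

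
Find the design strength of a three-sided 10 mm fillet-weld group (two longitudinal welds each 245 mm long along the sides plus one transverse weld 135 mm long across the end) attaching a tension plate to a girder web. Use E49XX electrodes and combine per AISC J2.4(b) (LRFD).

E49XX → F_EXX = 490 MPa.
t_e = 0.707 × 10 = 7.07 mm.
R_nwl = 0.6 × 490 × 7.07 × 490 × 10⁻³ = 1019 kN (longitudinal, 2 welds).
R_nwt = 0.6 × 490 × 7.07 × 135 × 10⁻³ = 280.6 kN (transverse, base value).
(i) R_nwl + R_nwt = 1299 kN; (ii) 0.85 R_nwl + 1.5 R_nwt = 1287 kN.
R_n = max = 1299 kN [governs: (i)]; φR_n = 974.3 kN.

φR_n ≈ 974 kN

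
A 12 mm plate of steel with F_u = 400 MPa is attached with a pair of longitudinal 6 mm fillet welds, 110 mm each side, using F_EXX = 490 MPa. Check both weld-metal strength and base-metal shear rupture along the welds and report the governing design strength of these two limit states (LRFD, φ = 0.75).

t_e = 0.707 × 6 = 4.242 mm; L = 220 mm.
Weld metal: φR_n = 0.75 × 0.6 × 490 × 4.242 × 220 × 10⁻³ = 205.8 kN.
Base metal (shear rupture): φR_n = 0.75 × 0.6 × 400 × 12 × 220 × 10⁻³ = 475.2 kN.
Governing: weld metal.

φR_n ≈ 206 kN (weld metal governs)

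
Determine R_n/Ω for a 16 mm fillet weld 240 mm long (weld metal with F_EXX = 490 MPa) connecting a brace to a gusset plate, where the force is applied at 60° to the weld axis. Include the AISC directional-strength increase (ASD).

t_e = 0.707 × 16 = 11.31 mm; A_we = 11.31 × 240 = 2715 mm².
Directional factor: 1.0 + 0.5 sin^1.5(60°) = 1.403.
F_nw = 0.6 × 490 × 1.403 = 412.5 MPa.
R_n/Ω = (412.5 × 2715) / 2.0 × 10⁻³ = 559.9 kN.

R_n/Ω ≈ 560 kN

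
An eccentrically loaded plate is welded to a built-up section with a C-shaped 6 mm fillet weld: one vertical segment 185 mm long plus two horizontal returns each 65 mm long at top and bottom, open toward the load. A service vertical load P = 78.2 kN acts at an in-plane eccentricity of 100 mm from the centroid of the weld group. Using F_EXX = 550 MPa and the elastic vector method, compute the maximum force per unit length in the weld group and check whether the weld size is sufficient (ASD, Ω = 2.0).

Total weld length L_w = 315 mm. Treat welds as unit-width lines.
Centroid: x̄ = 2×65×32.5 / 315 = 13.41 mm from the vertical weld.
Polar moment about centroid: J = I_x + I_y = [185³/12 + 2×65×92.5²] + [185×13.41² + 2(65³/12 + 65×19.09²)] = 1766000 mm³.
Direct shear f_v = P/L_w = 78.2×10³ / 315 = 248.3 N/mm (vertical).
Torsion M = P·e = 78.2×10³ × 100 = 7820000 N·mm.
Critical point at (x, y) = (51.59, 92.5) from centroid. f_tx = M·y/J = 409.5 N/mm; f_ty = M·x/J = 228.4 N/mm.
Resultant f_max = √[f_tx² + (f_v + f_ty)²] = √[409.5² + (248.3 + 228.4)²] = 628.4 N/mm.
Capacity per unit length: r_n/Ω = (1/2.0) × 0.6 × 550 × (0.707 × 6) = 699.9 N/mm.
628.4 ≤ 699.9 → adequate.

f_max ≈ 628 N/mm; adequate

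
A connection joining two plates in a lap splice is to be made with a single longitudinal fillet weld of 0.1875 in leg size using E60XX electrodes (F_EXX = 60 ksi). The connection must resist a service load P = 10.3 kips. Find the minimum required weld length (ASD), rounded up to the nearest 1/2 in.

L = 4.5 in

Throat t_e = 0.707 × 0.1875 = 0.1326 in.
r_n/Ω = (0.6 × 60 × 0.1326) / 2.0 = 2.386 kip/in.
L_req = P / (r_n/Ω) = 10.3 / 2.386 = 4.317 in total.
Round up → use L = 4.5 in.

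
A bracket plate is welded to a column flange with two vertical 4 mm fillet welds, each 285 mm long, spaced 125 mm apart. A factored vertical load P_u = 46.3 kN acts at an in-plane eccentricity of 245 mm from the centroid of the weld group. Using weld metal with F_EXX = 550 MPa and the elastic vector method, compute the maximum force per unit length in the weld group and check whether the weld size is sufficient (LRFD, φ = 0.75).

Total weld length L_w = 570 mm. Treat welds as unit-width lines.
Polar moment about centroid: J = 2[d³/12 + d(b/2)²] = 2[285³/12 + 285×62.5²] = 6085000 mm³.
Direct shear f_v = P/L_w = 46.3×10³ / 570 = 81.23 N/mm (vertical).
Torsion M = P·e = 46.3×10³ × 245 = 11344000 N·mm.
Critical point at (x, y) = (62.5, 142.5) from centroid. f_tx = M·y/J = 265.7 N/mm; f_ty = M·x/J = 116.5 N/mm.
Resultant f_max = √[f_tx² + (f_v + f_ty)²] = √[265.7² + (81.23 + 116.5)²] = 331.2 N/mm.
Capacity per unit length: φr_n = 0.75 × 0.6 × 550 × (0.707 × 4) = 699.9 N/mm.
331.2 ≤ 699.9 → adequate.

f_max ≈ 331 N/mm; adequate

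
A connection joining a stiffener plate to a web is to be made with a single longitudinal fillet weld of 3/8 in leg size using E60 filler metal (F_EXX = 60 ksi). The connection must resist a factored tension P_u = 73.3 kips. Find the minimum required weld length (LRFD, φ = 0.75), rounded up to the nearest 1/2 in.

Throat t_e = 0.707 × 0.375 = 0.2651 in.
φr_n = 0.75 × 0.6 × 60 × 0.2651 = 7.158 kips/in.
L_req = P_u / φr_n = 73.3 / 7.158 = 10.24 in total.
Round up → use L = 10.5 in.

L = 10.5 in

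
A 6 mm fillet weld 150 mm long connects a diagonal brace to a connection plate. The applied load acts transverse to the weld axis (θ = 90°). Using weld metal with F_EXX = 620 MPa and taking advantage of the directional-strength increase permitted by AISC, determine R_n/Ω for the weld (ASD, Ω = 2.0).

t_e = 0.707 × 6 = 4.242 mm; A_we = 4.242 × 150 = 636.3 mm².
Directional factor: 1.0 + 0.5 sin^1.5(90°) = 1.5.
F_nw = 0.6 × 620 × 1.5 = 558 MPa.
R_n/Ω = (558 × 636.3) / 2.0 × 10⁻³ = 177.5 kN.

R_n/Ω ≈ 178 kN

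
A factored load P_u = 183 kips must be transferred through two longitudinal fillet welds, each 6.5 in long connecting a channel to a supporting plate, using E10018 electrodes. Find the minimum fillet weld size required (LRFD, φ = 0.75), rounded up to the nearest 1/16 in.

E100XX → F_EXX = 100 ksi.
Total weld length L = 13 in.
Required throat t_e = P_u / (φ × 0.6 F_EXX × L) = 183 / (0.75 × 0.6 × 100 × 13) = 0.3128 in.
Required leg w = t_e / 0.707 = 0.4425 in → use 1/2 in.

w = 1/2 in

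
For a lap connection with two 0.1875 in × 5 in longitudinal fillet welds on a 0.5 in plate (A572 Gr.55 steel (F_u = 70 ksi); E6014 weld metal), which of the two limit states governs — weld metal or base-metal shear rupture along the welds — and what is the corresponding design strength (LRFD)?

φR_n ≈ 35.8 kips (weld metal governs)

E60XX → F_EXX = 60 ksi.
t_e = 0.707 × 0.1875 = 0.1326 in; L = 10 in.
Weld metal: φR_n = 0.75 × 0.6 × 60 × 0.1326 × 10 = 35.79 kips.
Base metal (shear rupture): φR_n = 0.75 × 0.6 × 70 × 0.5 × 10 = 157.5 kips.
Governing: weld metal.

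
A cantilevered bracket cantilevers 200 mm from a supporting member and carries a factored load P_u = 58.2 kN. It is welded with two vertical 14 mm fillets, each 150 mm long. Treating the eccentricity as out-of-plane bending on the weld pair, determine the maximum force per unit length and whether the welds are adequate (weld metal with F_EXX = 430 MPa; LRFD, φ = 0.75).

L_w = 2 × 150 = 300 mm; section modulus (unit throat) S = 2 × L²/6 = 7500 mm².
Direct shear f_v = P/L_w = 58.2×10³/300 = 194 N/mm.
Moment M = P × e = 58.2×10³ × 200 = 11640000 N·mm; bending f_b = M/S = 1552 N/mm.
f_max = √(f_v² + f_b²) = √(194² + 1552²) = 1564 N/mm.
φr_n = 0.75 × 0.6 × 430 × (0.707 × 14) = 1915 N/mm → adequate.

f_max ≈ 1560 N/mm; adequate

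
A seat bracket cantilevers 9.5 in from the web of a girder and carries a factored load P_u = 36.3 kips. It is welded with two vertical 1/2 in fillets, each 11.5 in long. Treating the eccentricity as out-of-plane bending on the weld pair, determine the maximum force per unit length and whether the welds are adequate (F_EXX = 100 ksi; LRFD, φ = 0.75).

f_max ≈ 7.98 kip/in; adequate

L_w = 2 × 11.5 = 23 in; section modulus (unit throat) S = 2 × L²/6 = 44.08 in².
Direct shear f_v = P/L_w = 36.3/23 = 1.578 kip/in.
Moment M = P × e = 36.3 × 9.5 = 344.85 kip·in; bending f_b = M/S = 7.823 kip/in.
f_max = √(f_v² + f_b²) = √(1.578² + 7.823²) = 7.98 kip/in.
φr_n = 0.75 × 0.6 × 100 × (0.707 × 0.5) = 15.91 kip/in → adequate.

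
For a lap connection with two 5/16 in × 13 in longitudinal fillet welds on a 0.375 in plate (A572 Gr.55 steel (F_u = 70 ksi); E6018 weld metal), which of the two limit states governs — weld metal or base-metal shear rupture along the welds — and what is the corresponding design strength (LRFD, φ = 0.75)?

E60XX → F_EXX = 60 ksi.
t_e = 0.707 × 0.3125 = 0.2209 in; L = 26 in.
Weld metal: φR_n = 0.75 × 0.6 × 60 × 0.2209 × 26 = 155.1 kips.
Base metal (shear rupture): φR_n = 0.75 × 0.6 × 70 × 0.375 × 26 = 307.1 kips.
Governing: weld metal.

φR_n ≈ 155 kips (weld metal governs)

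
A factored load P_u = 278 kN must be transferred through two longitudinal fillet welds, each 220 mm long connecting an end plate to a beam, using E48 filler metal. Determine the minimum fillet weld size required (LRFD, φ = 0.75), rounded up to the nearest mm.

w = 5 mm

E48XX → F_EXX = 480 MPa.
Total weld length L = 440 mm.
Required throat t_e = P_u / (φ × 0.6 F_EXX × L) = 278 / (0.75 × 0.6 × 480 × 440 × 10⁻³) = 2.925 mm.
Required leg w = t_e / 0.707 = 4.137 mm → use 5 mm.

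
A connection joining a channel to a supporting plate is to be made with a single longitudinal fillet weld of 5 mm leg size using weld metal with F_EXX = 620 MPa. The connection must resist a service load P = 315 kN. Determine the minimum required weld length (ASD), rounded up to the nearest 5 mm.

Throat t_e = 0.707 × 5 = 3.535 mm.
r_n/Ω = (0.6 × 620 × 3.535) / 2.0 = 657.5 N/mm = 0.6575 kN/mm.
L_req = P / (r_n/Ω) = 315 / 0.6575 = 479.1 mm total.
Round up → use L = 480 mm.

L = 480 mm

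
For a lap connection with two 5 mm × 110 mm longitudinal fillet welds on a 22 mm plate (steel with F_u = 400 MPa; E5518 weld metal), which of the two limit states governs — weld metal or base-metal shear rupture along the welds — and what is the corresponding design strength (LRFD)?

E55XX → F_EXX = 550 MPa.
t_e = 0.707 × 5 = 3.535 mm; L = 220 mm.
Weld metal: φR_n = 0.75 × 0.6 × 550 × 3.535 × 220 × 10⁻³ = 192.5 kN.
Base metal (shear rupture): φR_n = 0.75 × 0.6 × 400 × 22 × 220 × 10⁻³ = 871.2 kN.
Governing: weld metal.

φR_n ≈ 192 kN (weld metal governs)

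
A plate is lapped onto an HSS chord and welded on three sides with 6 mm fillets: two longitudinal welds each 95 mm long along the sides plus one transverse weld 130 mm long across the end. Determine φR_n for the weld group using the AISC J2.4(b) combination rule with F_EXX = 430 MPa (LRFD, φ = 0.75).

φR_n ≈ 293 kN

t_e = 0.707 × 6 = 4.242 mm.
R_nwl = 0.6 × 430 × 4.242 × 190 × 10⁻³ = 207.9 kN (longitudinal, 2 welds).
R_nwt = 0.6 × 430 × 4.242 × 130 × 10⁻³ = 142.3 kN (transverse, base value).
(i) R_nwl + R_nwt = 350.2 kN; (ii) 0.85 R_nwl + 1.5 R_nwt = 390.2 kN.
R_n = max = 390.2 kN [governs: (ii)]; φR_n = 292.6 kN.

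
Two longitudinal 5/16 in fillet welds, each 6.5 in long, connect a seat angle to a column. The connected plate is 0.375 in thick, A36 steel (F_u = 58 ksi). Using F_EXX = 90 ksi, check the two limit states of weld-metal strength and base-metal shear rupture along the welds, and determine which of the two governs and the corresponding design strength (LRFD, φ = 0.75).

φR_n ≈ 116 kip (weld metal governs)

t_e = 0.707 × 0.3125 = 0.2209 in; L = 13 in.
Weld metal: φR_n = 0.75 × 0.6 × 90 × 0.2209 × 13 = 116.3 kip.
Base metal (shear rupture): φR_n = 0.75 × 0.6 × 58 × 0.375 × 13 = 127.2 kip.
Governing: weld metal.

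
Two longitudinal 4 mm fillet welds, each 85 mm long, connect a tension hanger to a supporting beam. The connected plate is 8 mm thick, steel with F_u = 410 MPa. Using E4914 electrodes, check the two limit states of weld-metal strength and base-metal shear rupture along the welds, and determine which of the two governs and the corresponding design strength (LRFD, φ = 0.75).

φR_n ≈ 106 kN (weld metal governs)

E49XX → F_EXX = 490 MPa.
t_e = 0.707 × 4 = 2.828 mm; L = 170 mm.
Weld metal: φR_n = 0.75 × 0.6 × 490 × 2.828 × 170 × 10⁻³ = 106 kN.
Base metal (shear rupture): φR_n = 0.75 × 0.6 × 410 × 8 × 170 × 10⁻³ = 250.9 kN.
Governing: weld metal.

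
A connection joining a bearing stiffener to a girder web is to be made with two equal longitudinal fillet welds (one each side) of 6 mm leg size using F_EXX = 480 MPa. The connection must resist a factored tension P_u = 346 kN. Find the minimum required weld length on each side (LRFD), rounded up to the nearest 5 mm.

Throat t_e = 0.707 × 6 = 4.242 mm.
φr_n = 0.75 × 0.6 × 480 × 4.242 × 10⁻³ = 0.9163 kN/mm.
L_req = P_u / φr_n = 346 / 0.9163 = 377.6 mm total.
Per side: 377.6 / 2 = 188.8 mm.
Round up → use L = 190 mm on each side.

L = 190 mm on each side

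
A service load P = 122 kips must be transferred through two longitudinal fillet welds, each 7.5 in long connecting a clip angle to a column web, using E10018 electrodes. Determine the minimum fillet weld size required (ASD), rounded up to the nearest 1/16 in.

E100XX → F_EXX = 100 ksi.
Total weld length L = 15 in.
Required throat t_e = P × Ω / (0.6 F_EXX × L) = 122 × 2.0 / (0.6 × 100 × 15) = 0.2711 in.
Required leg w = t_e / 0.707 = 0.3835 in → use 7/16 in.

w = 7/16 in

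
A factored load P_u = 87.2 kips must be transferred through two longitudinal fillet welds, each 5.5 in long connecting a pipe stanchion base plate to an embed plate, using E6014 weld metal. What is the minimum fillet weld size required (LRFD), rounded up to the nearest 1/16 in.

w = 7/16 in

E60XX → F_EXX = 60 ksi.
Total weld length L = 11 in.
Required throat t_e = P_u / (φ × 0.6 F_EXX × L) = 87.2 / (0.75 × 0.6 × 60 × 11) = 0.2936 in.
Required leg w = t_e / 0.707 = 0.4153 in → use 7/16 in.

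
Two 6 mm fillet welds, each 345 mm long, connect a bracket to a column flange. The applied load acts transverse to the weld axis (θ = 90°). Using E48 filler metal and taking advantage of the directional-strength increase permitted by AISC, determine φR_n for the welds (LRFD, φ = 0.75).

E48XX → F_EXX = 480 MPa.
t_e = 0.707 × 6 = 4.242 mm; A_we = 4.242 × 690 = 2927 mm².
Directional factor: 1.0 + 0.5 sin^1.5(90°) = 1.5.
F_nw = 0.6 × 480 × 1.5 = 432 MPa.
φR_n = 0.75 × 432 × 2927 × 10⁻³ = 948.3 kN.

φR_n ≈ 948 kN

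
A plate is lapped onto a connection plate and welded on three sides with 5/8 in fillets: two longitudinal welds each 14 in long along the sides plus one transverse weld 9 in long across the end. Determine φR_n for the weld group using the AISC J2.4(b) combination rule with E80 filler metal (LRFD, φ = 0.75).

φR_n ≈ 593 kips

E80XX → F_EXX = 80 ksi.
t_e = 0.707 × 0.625 = 0.4419 in.
R_nwl = 0.6 × 80 × 0.4419 × 28 = 593.9 kips (longitudinal, 2 welds).
R_nwt = 0.6 × 80 × 0.4419 × 9 = 190.9 kips (transverse, base value).
(i) R_nwl + R_nwt = 784.8 kips; (ii) 0.85 R_nwl + 1.5 R_nwt = 791.1 kips.
R_n = max = 791.1 kips [governs: (ii)]; φR_n = 593.3 kips.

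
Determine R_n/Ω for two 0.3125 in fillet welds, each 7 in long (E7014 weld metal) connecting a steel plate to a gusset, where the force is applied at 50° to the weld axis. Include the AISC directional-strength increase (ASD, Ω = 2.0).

R_n/Ω ≈ 86.7 kips

E70XX → F_EXX = 70 ksi.
t_e = 0.707 × 0.3125 = 0.2209 in; A_we = 0.2209 × 14 = 3.093 in².
Directional factor: 1.0 + 0.5 sin^1.5(50°) = 1.335.
F_nw = 0.6 × 70 × 1.335 = 56.08 ksi.
R_n/Ω = (56.08 × 3.093) / 2.0 = 86.73 kips.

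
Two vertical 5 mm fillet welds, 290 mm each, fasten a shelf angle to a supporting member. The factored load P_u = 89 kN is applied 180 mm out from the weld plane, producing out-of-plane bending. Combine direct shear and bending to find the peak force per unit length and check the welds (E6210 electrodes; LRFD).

f_max ≈ 592 N/mm; adequate

E62XX → F_EXX = 620 MPa.
L_w = 2 × 290 = 580 mm; section modulus (unit throat) S = 2 × L²/6 = 28030 mm².
Direct shear f_v = P/L_w = 89×10³/580 = 153.4 N/mm.
Moment M = P × e = 89×10³ × 180 = 16020000 N·mm; bending f_b = M/S = 571.5 N/mm.
f_max = √(f_v² + f_b²) = √(153.4² + 571.5²) = 591.7 N/mm.
φr_n = 0.75 × 0.6 × 620 × (0.707 × 5) = 986.3 N/mm → adequate.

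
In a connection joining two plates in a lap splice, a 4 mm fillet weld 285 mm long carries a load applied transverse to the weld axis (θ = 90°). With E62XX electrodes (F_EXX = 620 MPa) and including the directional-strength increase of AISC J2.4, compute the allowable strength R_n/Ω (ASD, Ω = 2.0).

R_n/Ω ≈ 225 kN

t_e = 0.707 × 4 = 2.828 mm; A_we = 2.828 × 285 = 806 mm².
Directional factor: 1.0 + 0.5 sin^1.5(90°) = 1.5.
F_nw = 0.6 × 620 × 1.5 = 558 MPa.
R_n/Ω = (558 × 806) / 2.0 × 10⁻³ = 224.9 kN.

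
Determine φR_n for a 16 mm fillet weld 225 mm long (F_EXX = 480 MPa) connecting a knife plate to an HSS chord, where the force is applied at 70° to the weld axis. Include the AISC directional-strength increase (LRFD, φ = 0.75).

φR_n ≈ 800 kN

t_e = 0.707 × 16 = 11.31 mm; A_we = 11.31 × 225 = 2545 mm².
Directional factor: 1.0 + 0.5 sin^1.5(70°) = 1.455.
F_nw = 0.6 × 480 × 1.455 = 419.2 MPa.
φR_n = 0.75 × 419.2 × 2545 × 10⁻³ = 800.2 kN.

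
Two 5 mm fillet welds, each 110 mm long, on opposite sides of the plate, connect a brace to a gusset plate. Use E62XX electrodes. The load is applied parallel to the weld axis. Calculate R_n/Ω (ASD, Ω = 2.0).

R_n/Ω ≈ 145 kN

E62XX → F_EXX = 620 MPa.
Effective throat t_e = 0.707 × 5 = 3.535 mm.
Total length L = 220 mm; A_we = 3.535 × 220 = 777.7 mm².
F_nw = 0.6 F_EXX = 0.6 × 620 = 372 MPa.
R_n = 372 × 777.7 × 10⁻³ = 289.3 kN; R_n/Ω = 289.3/2.0 = 144.7 kN.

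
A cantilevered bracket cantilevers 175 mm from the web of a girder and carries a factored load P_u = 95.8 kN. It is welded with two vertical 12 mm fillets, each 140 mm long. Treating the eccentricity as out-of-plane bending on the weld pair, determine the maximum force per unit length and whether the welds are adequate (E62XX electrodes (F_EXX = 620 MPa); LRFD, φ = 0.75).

L_w = 2 × 140 = 280 mm; section modulus (unit throat) S = 2 × L²/6 = 6533 mm².
Direct shear f_v = P/L_w = 95.8×10³/280 = 342.1 N/mm.
Moment M = P × e = 95.8×10³ × 175 = 16765000 N·mm; bending f_b = M/S = 2566 N/mm.
f_max = √(f_v² + f_b²) = √(342.1² + 2566²) = 2589 N/mm.
φr_n = 0.75 × 0.6 × 620 × (0.707 × 12) = 2367 N/mm → NOT adequate.

f_max ≈ 2590 N/mm; NOT adequate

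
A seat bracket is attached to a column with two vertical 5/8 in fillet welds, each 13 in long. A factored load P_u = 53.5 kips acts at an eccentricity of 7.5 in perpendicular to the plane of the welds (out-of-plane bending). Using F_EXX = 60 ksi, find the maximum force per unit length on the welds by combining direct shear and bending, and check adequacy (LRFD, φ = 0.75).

f_max ≈ 7.41 kip/in; adequate

L_w = 2 × 13 = 26 in; section modulus (unit throat) S = 2 × L²/6 = 56.33 in².
Direct shear f_v = P/L_w = 53.5/26 = 2.058 kip/in.
Moment M = P × e = 53.5 × 7.5 = 401.25 kip·in; bending f_b = M/S = 7.123 kip/in.
f_max = √(f_v² + f_b²) = √(2.058² + 7.123²) = 7.414 kip/in.
φr_n = 0.75 × 0.6 × 60 × (0.707 × 0.625) = 11.93 kip/in → adequate.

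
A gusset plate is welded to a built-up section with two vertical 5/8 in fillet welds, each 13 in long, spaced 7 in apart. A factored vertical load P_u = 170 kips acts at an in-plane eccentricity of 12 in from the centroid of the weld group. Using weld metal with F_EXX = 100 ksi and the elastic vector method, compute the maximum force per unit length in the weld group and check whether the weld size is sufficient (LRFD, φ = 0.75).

Total weld length L_w = 26 in. Treat welds as unit-width lines.
Polar moment about centroid: J = 2[d³/12 + d(b/2)²] = 2[13³/12 + 13×3.5²] = 684.7 in³.
Direct shear f_v = P/L_w = 170 / 26 = 6.538 kip/in (vertical).
Torsion M = P·e = 170 × 12 = 2040 kip·in.
Critical point at (x, y) = (3.5, 6.5) from centroid. f_tx = M·y/J = 19.37 kip/in; f_ty = M·x/J = 10.43 kip/in.
Resultant f_max = √[f_tx² + (f_v + f_ty)²] = √[19.37² + (6.538 + 10.43)²] = 25.75 kip/in.
Capacity per unit length: φr_n = 0.75 × 0.6 × 100 × (0.707 × 0.625) = 19.88 kip/in.
25.75 > 19.88 → NOT adequate.

f_max ≈ 25.7 kip/in; NOT adequate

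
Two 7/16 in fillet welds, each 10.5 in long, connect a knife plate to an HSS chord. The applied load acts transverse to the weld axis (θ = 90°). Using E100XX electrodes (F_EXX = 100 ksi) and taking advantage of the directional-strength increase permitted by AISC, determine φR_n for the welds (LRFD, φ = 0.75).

t_e = 0.707 × 0.4375 = 0.3093 in; A_we = 0.3093 × 21 = 6.496 in².
Directional factor: 1.0 + 0.5 sin^1.5(90°) = 1.5.
F_nw = 0.6 × 100 × 1.5 = 90 ksi.
φR_n = 0.75 × 90 × 6.496 = 438.5 kips.

φR_n ≈ 438 kips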